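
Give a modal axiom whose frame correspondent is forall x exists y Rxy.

A defining formula is □p → ◇p (the D axiom).
Suppose □p→◇p is valid. At any x set V(p)=W. Then □p at x, so ◇p at x, so x has a successor.

□p → ◇p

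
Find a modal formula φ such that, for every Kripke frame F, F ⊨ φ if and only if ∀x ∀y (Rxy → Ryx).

This is symmetry; the standard corresponding axiom is B: s → □◇s.
Suppose s→□◇s is valid. Take Rxy and set V(s)={x}. Then s at x, so □◇s at x, so ◇s at y, so some z with Ryz has s; z=x, i.e. Ryx.

s → □◇s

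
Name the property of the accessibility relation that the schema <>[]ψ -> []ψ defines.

Replacing ψ by ¬ψ and contraposing gives the equivalent schema ◇ψ → □◇ψ.
Suppose ◇ψ→□◇ψ is valid. Take Rxy, Rxz and set V(ψ)={y}. Then ◇ψ at x, so □◇ψ at x, so ◇ψ at z, so some w with Rzw has ψ; w=y, i.e. Rzy. By symmetry of the argument, Ryz.

the Euclidean property: forall x forall y forall z (Rxy & Rxz -> Ryz)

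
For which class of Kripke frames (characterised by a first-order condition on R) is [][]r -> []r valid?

Suppose □□r→□r is valid. Take Rxy and set V(r)={w : xR²w}. Then □□r at x, so □r at x, so r at y, i.e. ∃z(Rxz∧Rzy).

density: forall x forall y (Rxy -> exists z (Rxz & Rzy))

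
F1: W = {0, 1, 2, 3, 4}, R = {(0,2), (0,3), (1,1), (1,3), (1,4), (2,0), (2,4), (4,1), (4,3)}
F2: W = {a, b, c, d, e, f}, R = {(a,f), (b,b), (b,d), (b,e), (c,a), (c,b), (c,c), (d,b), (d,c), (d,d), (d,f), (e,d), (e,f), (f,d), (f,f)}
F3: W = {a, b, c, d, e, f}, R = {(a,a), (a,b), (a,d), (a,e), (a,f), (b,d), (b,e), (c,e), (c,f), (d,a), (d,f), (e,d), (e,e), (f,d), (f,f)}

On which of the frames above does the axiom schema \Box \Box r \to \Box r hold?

This is the axiom for density; its first-order frame correspondent is \forall x \forall y (Rxy \to \exists z (Rxz \wedge Rzy)).
F1: fails — R02 but no z with R0z and Rz2.
F2: condition met.
F3: condition met.
Valid on: F2, F3.

F2, F3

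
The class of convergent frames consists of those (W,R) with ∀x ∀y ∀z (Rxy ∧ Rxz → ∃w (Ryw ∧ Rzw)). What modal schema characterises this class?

A defining formula is ◇□q → □◇q (the .2 axiom).
Suppose ◇□q→□◇q is valid. Take Rxy, Rxz and set V(q)={w : Ryw}. Then □q at y so ◇□q at x, so □◇q at x, so ◇q at z, giving w with Rzw and Ryw.

◇□q → □◇q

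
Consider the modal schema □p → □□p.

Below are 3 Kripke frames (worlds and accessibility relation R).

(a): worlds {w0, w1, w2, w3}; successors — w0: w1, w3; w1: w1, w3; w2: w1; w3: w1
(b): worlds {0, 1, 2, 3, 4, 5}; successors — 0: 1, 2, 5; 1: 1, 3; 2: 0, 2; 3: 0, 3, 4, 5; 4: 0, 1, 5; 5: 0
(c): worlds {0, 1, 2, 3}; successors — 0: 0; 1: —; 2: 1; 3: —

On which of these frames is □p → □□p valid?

(c)

The schema corresponds to transitivity: ∀x ∀y ∀z (Rxy ∧ Ryz → Rxz).
(a): fails — Rw3w1 and Rw1w3 but not Rw3w3.
(b): fails — R34 and R41 but not R31.
(c): condition met.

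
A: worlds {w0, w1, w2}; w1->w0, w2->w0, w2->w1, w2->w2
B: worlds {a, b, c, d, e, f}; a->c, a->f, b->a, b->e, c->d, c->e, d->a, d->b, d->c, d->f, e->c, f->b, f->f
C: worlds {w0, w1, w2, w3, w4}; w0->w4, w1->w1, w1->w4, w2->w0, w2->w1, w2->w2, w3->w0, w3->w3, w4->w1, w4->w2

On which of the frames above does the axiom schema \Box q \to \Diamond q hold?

B, C

This is the axiom for seriality; its first-order frame correspondent is \forall x \exists y Rxy.
A: fails — world w0 has no successor.
B: holds.
C: holds.
Valid on: B, C.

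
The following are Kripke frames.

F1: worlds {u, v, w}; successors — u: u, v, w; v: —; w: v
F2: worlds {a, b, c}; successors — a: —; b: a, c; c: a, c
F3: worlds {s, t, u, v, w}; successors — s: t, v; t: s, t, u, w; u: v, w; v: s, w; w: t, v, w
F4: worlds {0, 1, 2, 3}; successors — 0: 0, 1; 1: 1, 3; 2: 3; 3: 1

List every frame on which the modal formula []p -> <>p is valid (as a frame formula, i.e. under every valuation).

Frame correspondent (Sahlqvist): forall x exists y Rxy — i.e. seriality.
F1: fails — world v has no successor.
F2: fails — world a has no successor.
F3: condition met.
F4: condition met.
Valid on: F3, F4.

F3, F4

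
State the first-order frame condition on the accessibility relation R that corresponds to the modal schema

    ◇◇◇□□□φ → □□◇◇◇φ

∀x ∀y ∀z ((xR³y ∧ xR²z) → ∃w (yR³w ∧ zR³w))

This is a Sahlqvist (Geach-type) schema ◇^3□^3φ → □^2◇^3φ.
Minimal-valuation argument: fix x; take any y with xR^3y and any z with xR^2z. Set V(φ) to the set of worlds R-reachable from y in exactly 3 steps. Then □^3φ holds at y, so the antecedent holds at x; validity forces ◇^3φ at z, giving a w with zR^3w and yR^3w.
First-order correspondent: ∀x ∀y ∀z ((xR³y ∧ xR²z) → ∃w (yR³w ∧ zR³w)).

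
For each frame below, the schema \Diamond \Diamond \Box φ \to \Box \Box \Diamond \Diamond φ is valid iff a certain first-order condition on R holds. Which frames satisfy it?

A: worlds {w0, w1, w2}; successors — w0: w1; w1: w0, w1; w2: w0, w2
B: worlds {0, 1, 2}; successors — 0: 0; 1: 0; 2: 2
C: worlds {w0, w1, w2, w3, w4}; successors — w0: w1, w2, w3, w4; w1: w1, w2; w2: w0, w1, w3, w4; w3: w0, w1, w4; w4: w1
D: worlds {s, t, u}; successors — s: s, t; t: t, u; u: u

This is the axiom for a generalized confluence (Geach) condition; its first-order frame correspondent is \forall x \forall y \forall z ((x R^2 y \wedge x R^2 z) \to \exists w (yRw \wedge z R^2 w)).
A: holds.
B: holds.
C: holds.
D: fails — sR²s, sR²u but no w with sRw and uR²w.

A, B, C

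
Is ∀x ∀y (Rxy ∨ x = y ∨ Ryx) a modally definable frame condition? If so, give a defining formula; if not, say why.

Not definable by any modal formula

Modal frame validity is preserved under disjoint unions.
Take 2 disjoint single-world reflexive frames: each is trivially connected, but their disjoint union has 2 worlds with no edge between distinct components, so it is not connected.
Hence connectedness of R is not modally definable.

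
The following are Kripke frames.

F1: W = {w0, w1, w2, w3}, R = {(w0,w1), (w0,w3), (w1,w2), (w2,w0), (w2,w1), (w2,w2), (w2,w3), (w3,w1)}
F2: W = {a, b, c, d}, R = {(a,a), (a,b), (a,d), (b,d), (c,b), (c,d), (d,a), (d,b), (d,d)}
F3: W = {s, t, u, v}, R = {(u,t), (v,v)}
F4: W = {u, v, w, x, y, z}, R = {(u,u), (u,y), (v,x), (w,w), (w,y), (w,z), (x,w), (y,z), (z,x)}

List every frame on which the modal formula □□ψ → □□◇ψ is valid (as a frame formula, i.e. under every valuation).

The schema corresponds to a generalized confluence (Geach) condition: ∀x ∀z (xR²z → ∃w (xR²w ∧ zRw)).
F1: condition met.
F2: condition met.
F3: condition met.
F4: fails — uR²z but no t with uR²t and zRt.
Valid on: F1, F2, F3.

F1, F2, F3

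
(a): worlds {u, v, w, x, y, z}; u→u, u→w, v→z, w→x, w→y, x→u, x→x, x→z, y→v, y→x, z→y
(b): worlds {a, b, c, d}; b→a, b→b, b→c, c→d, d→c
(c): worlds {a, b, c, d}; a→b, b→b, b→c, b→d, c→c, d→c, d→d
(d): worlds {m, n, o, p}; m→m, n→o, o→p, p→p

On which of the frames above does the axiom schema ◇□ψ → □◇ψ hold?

Frame correspondent (Sahlqvist): ∀x ∀y ∀z (Rxy ∧ Rxz → ∃w (Ryw ∧ Rzw)) — i.e. convergence.
(a): fails — Ruw and Ruu but w and u have no common successor.
(b): fails — Rbc and Rbb but c and b have no common successor.
(c): condition met.
(d): condition met.

(c), (d)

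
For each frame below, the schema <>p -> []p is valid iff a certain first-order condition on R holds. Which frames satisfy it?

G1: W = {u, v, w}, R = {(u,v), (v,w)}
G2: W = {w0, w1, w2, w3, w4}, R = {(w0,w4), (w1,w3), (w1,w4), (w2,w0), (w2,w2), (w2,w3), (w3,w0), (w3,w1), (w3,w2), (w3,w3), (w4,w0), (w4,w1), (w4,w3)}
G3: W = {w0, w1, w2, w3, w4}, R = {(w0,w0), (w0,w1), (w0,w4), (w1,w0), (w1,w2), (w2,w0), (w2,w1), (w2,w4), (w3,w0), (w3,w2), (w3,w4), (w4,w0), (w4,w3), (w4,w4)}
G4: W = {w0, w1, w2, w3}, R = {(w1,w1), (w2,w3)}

G1, G4

The schema corresponds to partial functionality: forall x forall y forall z (Rxy & Rxz -> y = z).
G1: holds.
G2: fails — w1 sees both w3 and w4.
G3: fails — w0 sees both w0 and w1.
G4: holds.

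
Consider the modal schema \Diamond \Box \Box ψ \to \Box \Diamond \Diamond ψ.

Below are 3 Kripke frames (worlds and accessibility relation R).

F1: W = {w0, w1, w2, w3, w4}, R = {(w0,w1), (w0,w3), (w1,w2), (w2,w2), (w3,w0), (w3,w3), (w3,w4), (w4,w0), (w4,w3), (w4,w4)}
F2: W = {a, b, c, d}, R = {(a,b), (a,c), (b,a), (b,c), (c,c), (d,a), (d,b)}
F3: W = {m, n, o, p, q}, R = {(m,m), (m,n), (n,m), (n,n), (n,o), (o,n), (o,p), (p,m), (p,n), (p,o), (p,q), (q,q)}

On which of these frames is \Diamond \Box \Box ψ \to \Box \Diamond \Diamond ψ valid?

Frame correspondent (Sahlqvist): \forall x \forall y \forall z ((xRy \wedge xRz) \to \exists w (y R^2 w \wedge z R^2 w)) — i.e. a generalized confluence (Geach) condition.
F1: fails — w0Rw1, w0Rw3 but no w with w1R²w and w3R²w.
F2: holds.
F3: fails — pRm, pRq but no w with mR²w and qR²w.
Valid on: F2.

F2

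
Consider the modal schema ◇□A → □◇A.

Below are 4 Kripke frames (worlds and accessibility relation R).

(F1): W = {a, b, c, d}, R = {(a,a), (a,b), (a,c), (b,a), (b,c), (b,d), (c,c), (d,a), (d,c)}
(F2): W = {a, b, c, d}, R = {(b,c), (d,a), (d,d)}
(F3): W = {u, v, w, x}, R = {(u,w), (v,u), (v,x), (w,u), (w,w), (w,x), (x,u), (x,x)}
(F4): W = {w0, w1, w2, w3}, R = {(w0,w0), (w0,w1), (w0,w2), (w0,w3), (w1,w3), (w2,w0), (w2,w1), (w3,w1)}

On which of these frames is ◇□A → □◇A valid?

(F1)

This is the axiom for convergence; its first-order frame correspondent is ∀x ∀y ∀z (Rxy ∧ Rxz → ∃w (Ryw ∧ Rzw)).
(F1): ✓.
(F2): fails — Rbc and Rbc but c and c have no common successor.
(F3): fails — Rvu and Rvx but u and x have no common successor.
(F4): fails — Rw0w1 and Rw0w2 but w1 and w2 have no common successor.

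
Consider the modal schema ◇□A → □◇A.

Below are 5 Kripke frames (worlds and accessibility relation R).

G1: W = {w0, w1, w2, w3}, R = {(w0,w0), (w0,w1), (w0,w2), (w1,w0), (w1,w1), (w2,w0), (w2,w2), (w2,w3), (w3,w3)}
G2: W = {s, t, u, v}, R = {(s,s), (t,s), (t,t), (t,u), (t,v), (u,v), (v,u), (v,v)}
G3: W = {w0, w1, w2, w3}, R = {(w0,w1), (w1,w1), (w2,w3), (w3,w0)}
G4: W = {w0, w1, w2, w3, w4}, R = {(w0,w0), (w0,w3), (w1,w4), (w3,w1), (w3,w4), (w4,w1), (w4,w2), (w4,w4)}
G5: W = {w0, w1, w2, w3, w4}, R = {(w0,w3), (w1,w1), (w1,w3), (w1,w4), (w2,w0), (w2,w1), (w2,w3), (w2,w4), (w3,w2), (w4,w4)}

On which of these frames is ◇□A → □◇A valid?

G3

The schema corresponds to convergence: ∀x ∀y ∀z (Rxy ∧ Rxz → ∃w (Ryw ∧ Rzw)).
G1: fails — Rw2w0 and Rw2w3 but w0 and w3 have no common successor.
G2: fails — Rtv and Rts but v and s have no common successor.
G3: holds.
G4: fails — Rw0w0 and Rw0w3 but w0 and w3 have no common successor.
G5: fails — Rw1w1 and Rw1w3 but w1 and w3 have no common successor.
Valid on: G3.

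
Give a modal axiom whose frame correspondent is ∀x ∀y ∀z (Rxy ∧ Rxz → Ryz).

◇r → □◇r

The condition is the Euclidean property. The 5 schema ◇r → □◇r defines it.
Suppose ◇r→□◇r is valid. Take Rxy, Rxz and set V(r)={y}. Then ◇r at x, so □◇r at x, so ◇r at z, so some w with Rzw has r; w=y, i.e. Rzy. By symmetry of the argument, Ryz.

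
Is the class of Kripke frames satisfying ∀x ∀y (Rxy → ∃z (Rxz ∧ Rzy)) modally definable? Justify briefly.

This is a Sahlqvist condition; the C4 axiom □□q → □q defines it.
Suppose □□q→□q is valid. Take Rxy and set V(q)={w : xR²w}. Then □□q at x, so □q at x, so q at y, i.e. ∃z(Rxz∧Rzy).

Yes — defined by □□q → □q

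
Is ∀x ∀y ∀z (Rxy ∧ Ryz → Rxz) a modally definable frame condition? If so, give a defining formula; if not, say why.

Yes: it is transitivity, defined by the 4 schema □q → □□q.
Suppose □q→□□q is valid. Take Rxy, Ryz and set V(q)={w : Rxw}. Then □q at x, so □□q at x, so □q at y, so q at z, i.e. Rxz.

Definable; □q → □□q defines it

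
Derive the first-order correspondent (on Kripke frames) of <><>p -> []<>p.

forall x forall y forall z ((x R^2 y & xRz) -> exists w (y = w & zRw))

This is a Sahlqvist (Geach-type) schema ◇^2□^0p → □^1◇^1p.
First-order correspondent: forall x forall y forall z ((x R^2 y & xRz) -> exists w (y = w & zRw)).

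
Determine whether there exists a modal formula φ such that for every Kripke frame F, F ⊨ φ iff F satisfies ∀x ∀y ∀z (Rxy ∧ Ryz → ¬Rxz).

Not definable by any modal formula

If a class were modally definable it would be closed under surjective bounded morphisms (Goldblatt–Thomason).
The 3-cycle (worlds 0,1,2 with 0→1→2→0) is intransitive. Mapping every world to a single reflexive point • is a surjective bounded morphism; the reflexive point is not intransitive (R••∧R•• but R••).
Hence intransitivity is not modally definable.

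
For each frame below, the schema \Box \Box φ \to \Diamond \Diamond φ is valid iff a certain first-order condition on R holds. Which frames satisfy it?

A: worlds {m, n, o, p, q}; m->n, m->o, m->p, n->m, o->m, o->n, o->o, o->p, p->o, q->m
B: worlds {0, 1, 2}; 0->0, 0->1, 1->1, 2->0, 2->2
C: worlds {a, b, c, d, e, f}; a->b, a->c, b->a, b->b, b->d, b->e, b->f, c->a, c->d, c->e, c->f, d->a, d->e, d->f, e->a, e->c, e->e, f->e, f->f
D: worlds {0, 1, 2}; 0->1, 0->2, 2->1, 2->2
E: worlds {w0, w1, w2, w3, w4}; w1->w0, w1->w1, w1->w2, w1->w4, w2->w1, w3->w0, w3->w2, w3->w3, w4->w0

A, B, C

This is the axiom for a generalized confluence (Geach) condition; its first-order frame correspondent is \forall x \exists w (x R^2 w \wedge x R^2 w).
A: satisfies the condition.
B: satisfies the condition.
C: satisfies the condition.
D: fails — at 1 but no w with 1R²w and 1R²w.
E: fails — at w0 but no w with w0R²w and w0R²w.
Valid on: A, B, C.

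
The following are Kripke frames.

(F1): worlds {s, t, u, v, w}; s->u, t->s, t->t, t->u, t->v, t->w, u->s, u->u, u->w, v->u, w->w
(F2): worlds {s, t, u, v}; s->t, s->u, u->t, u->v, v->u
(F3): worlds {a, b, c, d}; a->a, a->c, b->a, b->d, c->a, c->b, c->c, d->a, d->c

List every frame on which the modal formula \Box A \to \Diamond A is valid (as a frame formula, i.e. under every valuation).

Frame correspondent (Sahlqvist): \forall x \exists y Rxy — i.e. seriality.
(F1): condition met.
(F2): fails — world t has no successor.
(F3): condition met.
Valid on: (F1), (F3).

(F1), (F3)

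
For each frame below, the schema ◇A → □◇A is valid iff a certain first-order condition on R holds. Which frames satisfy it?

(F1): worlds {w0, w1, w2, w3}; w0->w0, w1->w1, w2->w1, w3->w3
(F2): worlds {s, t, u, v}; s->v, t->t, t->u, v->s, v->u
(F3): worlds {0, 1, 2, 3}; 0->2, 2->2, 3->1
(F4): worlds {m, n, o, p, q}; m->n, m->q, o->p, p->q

The schema corresponds to the Euclidean property: ∀x ∀y ∀z (Rxy ∧ Rxz → Ryz).
(F1): condition met.
(F2): fails — Rsv and Rsv but not Rvv.
(F3): fails — R31 and R31 but not R11.
(F4): fails — Rmq and Rmq but not Rqq.

(F1)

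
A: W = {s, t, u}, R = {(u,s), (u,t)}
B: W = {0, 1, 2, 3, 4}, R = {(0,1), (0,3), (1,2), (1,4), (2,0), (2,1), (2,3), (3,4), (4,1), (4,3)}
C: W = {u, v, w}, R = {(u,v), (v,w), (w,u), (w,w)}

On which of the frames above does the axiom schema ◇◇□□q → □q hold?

A

Frame correspondent (Sahlqvist): ∀x ∀y ∀z ((xR²y ∧ xRz) → ∃w (yR²w ∧ z = w)) — i.e. a generalized confluence (Geach) condition.
A: holds.
B: fails — 0R²4, 0R1 but no w with 4R²w and 1=w.
C: fails — wR²u, wRu but no t with uR²t and u=t.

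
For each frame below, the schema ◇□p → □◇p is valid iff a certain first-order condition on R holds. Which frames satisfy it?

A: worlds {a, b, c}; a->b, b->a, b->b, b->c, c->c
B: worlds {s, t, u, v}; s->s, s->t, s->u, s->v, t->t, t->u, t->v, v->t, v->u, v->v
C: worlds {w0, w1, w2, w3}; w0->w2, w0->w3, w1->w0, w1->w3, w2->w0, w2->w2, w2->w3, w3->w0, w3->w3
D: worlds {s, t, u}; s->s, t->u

C

Frame correspondent (Sahlqvist): ∀x ∀y ∀z (Rxy ∧ Rxz → ∃w (Ryw ∧ Rzw)) — i.e. convergence.
A: fails — Rbc and Rba but c and a have no common successor.
B: fails — Rsv and Rsu but v and u have no common successor.
C: condition met.
D: fails — Rtu and Rtu but u and u have no common successor.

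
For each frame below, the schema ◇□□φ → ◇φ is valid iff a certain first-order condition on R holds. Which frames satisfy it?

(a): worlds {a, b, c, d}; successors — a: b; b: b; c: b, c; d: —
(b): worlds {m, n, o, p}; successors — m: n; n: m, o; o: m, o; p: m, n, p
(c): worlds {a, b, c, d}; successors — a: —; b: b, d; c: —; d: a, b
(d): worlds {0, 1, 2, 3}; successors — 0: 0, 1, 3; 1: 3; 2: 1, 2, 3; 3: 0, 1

This is the axiom for a generalized confluence (Geach) condition; its first-order frame correspondent is ∀x ∀y (xRy → ∃w (yR²w ∧ xRw)).
(a): ✓.
(b): ✓.
(c): fails — dRa but no w with aR²w and dRw.
(d): ✓.
Valid on: (a), (b), (d).

(a), (b), (d)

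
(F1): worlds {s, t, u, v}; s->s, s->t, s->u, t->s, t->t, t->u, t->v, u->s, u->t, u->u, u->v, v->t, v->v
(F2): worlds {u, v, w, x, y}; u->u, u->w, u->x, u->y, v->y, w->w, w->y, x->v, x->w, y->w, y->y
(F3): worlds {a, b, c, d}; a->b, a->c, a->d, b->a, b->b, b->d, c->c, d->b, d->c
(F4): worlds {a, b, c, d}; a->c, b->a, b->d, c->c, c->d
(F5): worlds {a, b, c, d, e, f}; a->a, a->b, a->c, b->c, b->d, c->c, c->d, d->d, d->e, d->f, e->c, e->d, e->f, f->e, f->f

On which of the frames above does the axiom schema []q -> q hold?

(F1)

The schema corresponds to reflexivity: forall x Rxx.
(F1): ✓.
(F2): fails — world v does not see itself.
(F3): fails — world a does not see itself.
(F4): fails — world a does not see itself.
(F5): fails — world b does not see itself.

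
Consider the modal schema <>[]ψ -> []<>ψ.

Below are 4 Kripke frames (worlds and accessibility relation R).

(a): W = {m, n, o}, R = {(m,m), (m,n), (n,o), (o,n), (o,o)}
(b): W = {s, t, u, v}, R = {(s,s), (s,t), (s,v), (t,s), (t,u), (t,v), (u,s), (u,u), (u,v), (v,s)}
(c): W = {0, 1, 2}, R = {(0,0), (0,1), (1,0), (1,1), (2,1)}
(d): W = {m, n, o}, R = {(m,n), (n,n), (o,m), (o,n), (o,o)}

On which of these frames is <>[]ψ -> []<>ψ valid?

(b), (c), (d)

This is the axiom for convergence; its first-order frame correspondent is forall x forall y forall z (Rxy & Rxz -> exists w (Ryw & Rzw)).
(a): fails — Rmm and Rmn but m and n have no common successor.
(b): holds.
(c): holds.
(d): holds.
Valid on: (b), (c), (d).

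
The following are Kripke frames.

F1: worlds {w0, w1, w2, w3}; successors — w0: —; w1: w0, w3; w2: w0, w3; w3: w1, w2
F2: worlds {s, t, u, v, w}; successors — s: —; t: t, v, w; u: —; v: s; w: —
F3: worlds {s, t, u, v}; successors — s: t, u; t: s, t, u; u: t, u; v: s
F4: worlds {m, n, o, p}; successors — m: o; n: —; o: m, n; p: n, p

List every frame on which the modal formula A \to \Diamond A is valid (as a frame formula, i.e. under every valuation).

none

The schema corresponds to a generalized confluence (Geach) condition: \forall x \exists w (x = w \wedge xRw).
F1: fails — at w0 but no w with w0=w and w0Rw.
F2: fails — at s but no w* with s=w* and sRw*.
F3: fails — at s but no w with s=w and sRw.
F4: fails — at m but no w with m=w and mRw.
Valid on no frame.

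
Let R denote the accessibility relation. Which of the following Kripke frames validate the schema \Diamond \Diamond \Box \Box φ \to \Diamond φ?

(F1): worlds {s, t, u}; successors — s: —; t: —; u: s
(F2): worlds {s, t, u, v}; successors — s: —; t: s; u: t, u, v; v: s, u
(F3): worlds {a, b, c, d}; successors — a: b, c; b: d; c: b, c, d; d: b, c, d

The schema corresponds to a generalized confluence (Geach) condition: \forall x \forall y (x R^2 y \to \exists w (y R^2 w \wedge xRw)).
(F1): satisfies the condition.
(F2): fails — uR²s but no w with sR²w and uRw.
(F3): satisfies the condition.
Valid on: (F1), (F3).

(F1), (F3)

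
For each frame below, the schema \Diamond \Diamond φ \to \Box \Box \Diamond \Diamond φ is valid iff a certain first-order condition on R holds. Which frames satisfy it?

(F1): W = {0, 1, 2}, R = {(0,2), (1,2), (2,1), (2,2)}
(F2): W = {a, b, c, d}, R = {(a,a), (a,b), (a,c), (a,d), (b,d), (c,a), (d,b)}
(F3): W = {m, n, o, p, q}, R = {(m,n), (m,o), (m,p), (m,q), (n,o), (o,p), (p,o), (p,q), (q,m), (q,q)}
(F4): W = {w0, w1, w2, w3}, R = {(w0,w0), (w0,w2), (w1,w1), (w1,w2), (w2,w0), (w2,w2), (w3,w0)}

(F1)

The schema corresponds to a generalized confluence (Geach) condition: \forall x \forall y \forall z ((x R^2 y \wedge x R^2 z) \to \exists w (y = w \wedge z R^2 w)).
(F1): satisfies the condition.
(F2): fails — aR²a, aR²b but no w with a=w and bR²w.
(F3): fails — mR²m, mR²o but no w with m=w and oR²w.
(F4): fails — w1R²w1, w1R²w0 but no w with w1=w and w0R²w.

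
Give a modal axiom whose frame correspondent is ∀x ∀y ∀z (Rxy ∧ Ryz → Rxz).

A defining formula is □r → □□r (the 4 axiom).

□r → □□r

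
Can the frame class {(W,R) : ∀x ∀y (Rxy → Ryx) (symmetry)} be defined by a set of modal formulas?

Definable; p → □◇p defines it

Yes: it is symmetry, defined by the B schema p → □◇p.
Suppose p→□◇p is valid. Take Rxy and set V(p)={x}. Then p at x, so □◇p at x, so ◇p at y, so some z with Ryz has p; z=x, i.e. Ryx.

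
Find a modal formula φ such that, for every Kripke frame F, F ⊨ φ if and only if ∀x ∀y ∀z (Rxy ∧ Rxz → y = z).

This is partial functionality; the standard corresponding axiom is CD: ◇ψ → □ψ.
Suppose ◇ψ→□ψ is valid. Take Rxy, Rxz and set V(ψ)={y}. Then ◇ψ at x, so □ψ at x, so ψ at z, i.e. z=y.

◇ψ → □ψ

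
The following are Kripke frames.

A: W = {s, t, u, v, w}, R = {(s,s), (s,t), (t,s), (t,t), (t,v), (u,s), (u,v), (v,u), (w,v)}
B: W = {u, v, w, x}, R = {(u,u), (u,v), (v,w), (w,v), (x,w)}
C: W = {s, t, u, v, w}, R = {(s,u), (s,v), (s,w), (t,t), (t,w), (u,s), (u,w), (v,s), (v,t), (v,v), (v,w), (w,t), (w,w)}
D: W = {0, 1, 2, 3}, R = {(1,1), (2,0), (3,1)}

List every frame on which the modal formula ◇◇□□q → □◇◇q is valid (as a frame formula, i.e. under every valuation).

A, C, D

This is the axiom for a generalized confluence (Geach) condition; its first-order frame correspondent is ∀x ∀y ∀z ((xR²y ∧ xRz) → ∃w (yR²w ∧ zR²w)).
A: condition met.
B: fails — uR²w, uRv but no t with wR²t and vR²t.
C: condition met.
D: condition met.
Valid on: A, C, D.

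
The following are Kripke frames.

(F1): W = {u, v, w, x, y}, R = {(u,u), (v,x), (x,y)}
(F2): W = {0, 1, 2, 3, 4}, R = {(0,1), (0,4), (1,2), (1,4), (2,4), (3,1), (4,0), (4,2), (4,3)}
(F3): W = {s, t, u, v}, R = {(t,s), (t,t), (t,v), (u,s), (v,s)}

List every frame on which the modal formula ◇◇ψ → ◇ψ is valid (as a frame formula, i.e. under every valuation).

(F3)

Frame correspondent (Sahlqvist): ∀x ∀y (xR²y → ∃w (y = w ∧ xRw)) — i.e. a generalized confluence (Geach) condition.
(F1): fails — vR²y but no t with y=t and vRt.
(F2): fails — 0R²0 but no w with 0=w and 0Rw.
(F3): holds.
Valid on: (F3).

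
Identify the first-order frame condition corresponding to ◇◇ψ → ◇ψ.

Replacing ψ by ¬ψ and contraposing gives the equivalent schema □ψ → □□ψ.
Suppose □ψ→□□ψ is valid. Take Rxy, Ryz and set V(ψ)={w : Rxw}. Then □ψ at x, so □□ψ at x, so □ψ at y, so ψ at z, i.e. Rxz.
Conversely, any frame satisfying ∀x ∀y ∀z (Rxy ∧ Ryz → Rxz) validates the schema.
So the correspondent is transitivity.

transitivity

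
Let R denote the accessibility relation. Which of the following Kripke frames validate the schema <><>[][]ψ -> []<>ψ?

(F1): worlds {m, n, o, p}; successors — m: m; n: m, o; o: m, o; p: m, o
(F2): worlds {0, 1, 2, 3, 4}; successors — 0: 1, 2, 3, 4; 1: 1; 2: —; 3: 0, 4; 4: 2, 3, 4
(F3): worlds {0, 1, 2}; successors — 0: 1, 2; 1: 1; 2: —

(F1)

Frame correspondent (Sahlqvist): forall x forall y forall z ((x R^2 y & xRz) -> exists w (y R^2 w & zRw)) — i.e. a generalized confluence (Geach) condition.
(F1): ✓.
(F2): fails — 0R²0, 0R2 but no w with 0R²w and 2Rw.
(F3): fails — 0R²1, 0R2 but no w with 1R²w and 2Rw.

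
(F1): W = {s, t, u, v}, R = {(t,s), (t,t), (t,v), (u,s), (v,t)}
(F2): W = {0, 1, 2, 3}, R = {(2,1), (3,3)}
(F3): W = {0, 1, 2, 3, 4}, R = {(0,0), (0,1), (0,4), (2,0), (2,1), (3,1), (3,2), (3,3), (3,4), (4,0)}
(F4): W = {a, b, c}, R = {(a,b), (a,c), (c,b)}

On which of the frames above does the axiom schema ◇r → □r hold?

(F2)

Frame correspondent (Sahlqvist): ∀x ∀y ∀z (Rxy ∧ Rxz → y = z) — i.e. partial functionality.
(F1): fails — t sees both s and t.
(F2): satisfies the condition.
(F3): fails — 0 sees both 0 and 1.
(F4): fails — a sees both b and c.
Valid on: (F2).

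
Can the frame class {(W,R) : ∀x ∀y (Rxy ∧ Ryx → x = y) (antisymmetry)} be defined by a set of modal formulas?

If a class were modally definable it would be closed under surjective bounded morphisms (Goldblatt–Thomason).
The 6-cycle (worlds s,t,u,v,w,x with s→t→u→v→w→x→s) is antisymmetric. Sending even-indexed worlds to • and odd-indexed worlds to ∘ is a surjective bounded morphism onto the two-world frame with •↔∘, which is not antisymmetric.
So the class is not modally definable.

No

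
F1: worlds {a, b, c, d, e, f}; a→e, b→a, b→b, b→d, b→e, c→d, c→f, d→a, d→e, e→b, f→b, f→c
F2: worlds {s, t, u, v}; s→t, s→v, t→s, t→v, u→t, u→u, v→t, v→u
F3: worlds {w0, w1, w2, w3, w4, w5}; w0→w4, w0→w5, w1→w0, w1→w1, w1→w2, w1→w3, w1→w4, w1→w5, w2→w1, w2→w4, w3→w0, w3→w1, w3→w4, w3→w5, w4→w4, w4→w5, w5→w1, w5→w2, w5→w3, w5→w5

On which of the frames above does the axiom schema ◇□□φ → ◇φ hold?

F2, F3

This is the axiom for a generalized confluence (Geach) condition; its first-order frame correspondent is ∀x ∀y (xRy → ∃w (yR²w ∧ xRw)).
F1: fails — cRd but no w with dR²w and cRw.
F2: holds.
F3: holds.
Valid on: F2, F3.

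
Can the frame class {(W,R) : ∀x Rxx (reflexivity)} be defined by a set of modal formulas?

Yes, by □q → q

This is a Sahlqvist condition; the T axiom □q → q defines it.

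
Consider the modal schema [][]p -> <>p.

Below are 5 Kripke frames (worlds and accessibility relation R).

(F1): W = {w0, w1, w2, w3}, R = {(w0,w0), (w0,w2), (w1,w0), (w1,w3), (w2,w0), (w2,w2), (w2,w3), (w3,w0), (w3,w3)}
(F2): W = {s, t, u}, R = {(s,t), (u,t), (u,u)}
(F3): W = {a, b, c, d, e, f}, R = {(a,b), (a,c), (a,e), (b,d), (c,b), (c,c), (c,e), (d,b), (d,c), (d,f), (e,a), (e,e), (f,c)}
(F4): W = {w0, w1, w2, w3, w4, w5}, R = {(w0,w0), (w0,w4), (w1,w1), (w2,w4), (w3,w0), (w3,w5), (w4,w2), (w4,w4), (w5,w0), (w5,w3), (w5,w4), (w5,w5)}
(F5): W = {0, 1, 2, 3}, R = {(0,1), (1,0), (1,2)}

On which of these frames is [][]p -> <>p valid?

The schema corresponds to a generalized confluence (Geach) condition: forall x exists w (x R^2 w & xRw).
(F1): satisfies the condition.
(F2): fails — at s but no w with sR²w and sRw.
(F3): fails — at b but no w with bR²w and bRw.
(F4): satisfies the condition.
(F5): fails — at 0 but no w with 0R²w and 0Rw.
Valid on: (F1), (F4).

(F1), (F4)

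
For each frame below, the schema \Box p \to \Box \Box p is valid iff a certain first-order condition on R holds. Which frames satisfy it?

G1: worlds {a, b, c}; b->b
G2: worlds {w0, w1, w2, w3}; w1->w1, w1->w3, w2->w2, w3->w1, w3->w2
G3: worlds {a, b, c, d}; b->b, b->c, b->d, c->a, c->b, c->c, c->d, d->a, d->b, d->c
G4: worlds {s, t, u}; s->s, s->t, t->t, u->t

Frame correspondent (Sahlqvist): \forall x \forall y \forall z (Rxy \wedge Ryz \to Rxz) — i.e. transitivity.
G1: condition met.
G2: fails — Rw3w1 and Rw1w3 but not Rw3w3.
G3: fails — Rbc and Rca but not Rba.
G4: condition met.

G1, G4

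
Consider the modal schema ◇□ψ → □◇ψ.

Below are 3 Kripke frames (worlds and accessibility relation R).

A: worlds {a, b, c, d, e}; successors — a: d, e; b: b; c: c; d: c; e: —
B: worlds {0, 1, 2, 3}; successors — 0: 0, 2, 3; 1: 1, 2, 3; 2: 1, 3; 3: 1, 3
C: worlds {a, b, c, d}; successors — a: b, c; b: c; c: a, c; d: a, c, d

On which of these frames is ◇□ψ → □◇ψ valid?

B, C

Frame correspondent (Sahlqvist): ∀x ∀y ∀z (Rxy ∧ Rxz → ∃w (Ryw ∧ Rzw)) — i.e. convergence.
A: fails — Rae and Rae but e and e have no common successor.
B: satisfies the condition.
C: satisfies the condition.
Valid on: B, C.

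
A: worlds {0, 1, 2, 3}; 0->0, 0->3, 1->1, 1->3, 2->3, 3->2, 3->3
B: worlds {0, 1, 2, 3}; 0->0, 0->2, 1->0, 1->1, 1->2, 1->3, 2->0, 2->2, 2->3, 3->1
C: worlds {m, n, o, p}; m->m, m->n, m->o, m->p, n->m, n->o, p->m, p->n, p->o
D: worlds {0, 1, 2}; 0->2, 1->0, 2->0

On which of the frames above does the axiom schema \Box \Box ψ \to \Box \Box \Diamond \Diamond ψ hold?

A, B, D

Frame correspondent (Sahlqvist): \forall x \forall z (x R^2 z \to \exists w (x R^2 w \wedge z R^2 w)) — i.e. a generalized confluence (Geach) condition.
A: ✓.
B: ✓.
C: fails — mR²o but no w with mR²w and oR²w.
D: ✓.
Valid on: A, B, D.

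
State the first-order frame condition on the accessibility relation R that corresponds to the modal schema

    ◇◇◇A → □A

∀x ∀y ∀z ((xR³y ∧ xRz) → ∃w (y = w ∧ z = w))

This is a Sahlqvist (Geach-type) schema ◇^3□^0A → □^1◇^0A.
Minimal-valuation argument: fix x; take any y with xR^3y and any z with xR^1z. Set V(A) to the set of worlds R-reachable from y in exactly 0 steps. Then □^0A holds at y, so the antecedent holds at x; validity forces ◇^0A at z, giving a w with zR^0w and yR^0w.
First-order correspondent: ∀x ∀y ∀z ((xR³y ∧ xRz) → ∃w (y = w ∧ z = w)).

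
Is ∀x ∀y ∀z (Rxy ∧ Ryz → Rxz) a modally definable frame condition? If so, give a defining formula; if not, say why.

Yes, by □q → □□q

Yes: it is transitivity, defined by the 4 schema □q → □□q.
Suppose □q→□□q is valid. Take Rxy, Ryz and set V(q)={w : Rxw}. Then □q at x, so □□q at x, so □q at y, so q at z, i.e. Rxz.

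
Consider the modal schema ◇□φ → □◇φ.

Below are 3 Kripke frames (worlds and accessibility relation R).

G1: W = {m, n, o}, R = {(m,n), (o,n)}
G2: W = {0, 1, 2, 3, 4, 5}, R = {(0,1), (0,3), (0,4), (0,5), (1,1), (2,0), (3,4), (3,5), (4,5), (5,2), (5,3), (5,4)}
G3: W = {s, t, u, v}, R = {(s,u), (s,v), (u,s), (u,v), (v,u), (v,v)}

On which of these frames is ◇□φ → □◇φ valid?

Frame correspondent (Sahlqvist): ∀x ∀y ∀z (Rxy ∧ Rxz → ∃w (Ryw ∧ Rzw)) — i.e. convergence.
G1: fails — Rmn and Rmn but n and n have no common successor.
G2: fails — R01 and R04 but 1 and 4 have no common successor.
G3: satisfies the condition.

G3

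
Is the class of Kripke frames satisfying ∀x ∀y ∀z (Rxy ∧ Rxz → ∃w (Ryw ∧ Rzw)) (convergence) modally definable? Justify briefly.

Definable; ◇□r → □◇r defines it

Yes: it is convergence, defined by the .2 schema ◇□r → □◇r.
Suppose ◇□r→□◇r is valid. Take Rxy, Rxz and set V(r)={w : Ryw}. Then □r at y so ◇□r at x, so □◇r at x, so ◇r at z, giving w with Rzw and Ryw.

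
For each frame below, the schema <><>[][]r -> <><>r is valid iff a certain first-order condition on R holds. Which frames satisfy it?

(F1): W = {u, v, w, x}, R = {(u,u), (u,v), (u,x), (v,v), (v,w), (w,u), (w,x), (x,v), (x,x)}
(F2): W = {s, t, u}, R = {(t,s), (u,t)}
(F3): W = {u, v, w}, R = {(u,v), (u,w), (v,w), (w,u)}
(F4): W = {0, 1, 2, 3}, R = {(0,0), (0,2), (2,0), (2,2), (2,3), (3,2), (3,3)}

(F1), (F4)

Frame correspondent (Sahlqvist): forall x forall y (x R^2 y -> exists w (y R^2 w & x R^2 w)) — i.e. a generalized confluence (Geach) condition.
(F1): holds.
(F2): fails — uR²s but no w with sR²w and uR²w.
(F3): fails — wR²v but no t with vR²t and wR²t.
(F4): holds.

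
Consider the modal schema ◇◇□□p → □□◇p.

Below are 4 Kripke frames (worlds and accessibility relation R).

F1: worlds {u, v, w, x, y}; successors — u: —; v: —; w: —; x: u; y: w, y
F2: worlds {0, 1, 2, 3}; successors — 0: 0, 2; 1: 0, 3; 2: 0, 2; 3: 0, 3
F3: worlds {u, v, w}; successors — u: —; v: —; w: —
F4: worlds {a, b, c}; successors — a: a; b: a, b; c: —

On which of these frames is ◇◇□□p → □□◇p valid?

F2, F3, F4

The schema corresponds to a generalized confluence (Geach) condition: ∀x ∀y ∀z ((xR²y ∧ xR²z) → ∃w (yR²w ∧ zRw)).
F1: fails — yR²w, yR²w but no t with wR²t and wRt.
F2: holds.
F3: holds.
F4: holds.
Valid on: F2, F3, F4.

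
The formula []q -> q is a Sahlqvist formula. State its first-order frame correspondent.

This is the T axiom.
Its frame correspondent is reflexivity — forall x Rxx.

reflexivity: forall x Rxx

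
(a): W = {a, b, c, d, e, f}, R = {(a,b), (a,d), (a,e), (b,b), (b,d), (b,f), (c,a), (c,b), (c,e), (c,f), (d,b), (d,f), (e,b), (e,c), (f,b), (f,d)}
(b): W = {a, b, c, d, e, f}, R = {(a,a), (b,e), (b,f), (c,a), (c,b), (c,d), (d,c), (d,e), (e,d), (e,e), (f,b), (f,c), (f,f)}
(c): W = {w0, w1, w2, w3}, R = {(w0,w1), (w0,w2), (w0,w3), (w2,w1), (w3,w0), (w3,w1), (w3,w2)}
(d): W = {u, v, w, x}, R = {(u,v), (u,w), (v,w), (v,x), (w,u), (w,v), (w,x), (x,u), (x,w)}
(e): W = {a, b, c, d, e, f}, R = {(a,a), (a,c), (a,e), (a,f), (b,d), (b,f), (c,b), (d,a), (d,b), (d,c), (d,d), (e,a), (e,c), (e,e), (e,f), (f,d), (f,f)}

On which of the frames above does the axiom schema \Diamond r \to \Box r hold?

none

This is the axiom for partial functionality; its first-order frame correspondent is \forall x \forall y \forall z (Rxy \wedge Rxz \to y = z).
(a): fails — a sees both b and d.
(b): fails — b sees both e and f.
(c): fails — w0 sees both w1 and w2.
(d): fails — u sees both v and w.
(e): fails — a sees both a and c.
Valid on no frame.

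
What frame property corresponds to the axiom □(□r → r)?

shift-reflexivity: ∀x ∀y (Rxy → Ryy)

Suppose □(□r→r) is valid. Take Rxy and set V(r)={w : Ryw}. Then at y, □r holds; since □(□r→r) at x, □r→r at y, so r at y, i.e. Ryy.
Conversely, any frame satisfying ∀x ∀y (Rxy → Ryy) validates the schema.
So the correspondent is shift-reflexivity.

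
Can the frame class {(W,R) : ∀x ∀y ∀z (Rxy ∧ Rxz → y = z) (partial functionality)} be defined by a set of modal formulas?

The condition is partial functionality. A defining modal formula is ◇q → □q.

Definable; ◇q → □q defines it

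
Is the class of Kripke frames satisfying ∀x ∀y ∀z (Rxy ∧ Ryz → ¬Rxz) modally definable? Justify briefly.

Any modally definable frame class is closed under surjective bounded morphisms.
The 7-cycle (worlds s,t,u,v,w,x,y with s→t→u→v→w→x→y→s) is intransitive. Mapping every world to a single reflexive point • is a surjective bounded morphism; the reflexive point is not intransitive (R••∧R•• but R••).
So no modal formula (or set of formulas) defines exactly the intransitive frames.

Not modally definable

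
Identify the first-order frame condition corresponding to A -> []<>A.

Suppose A→□◇A is valid. Take Rxy and set V(A)={x}. Then A at x, so □◇A at x, so ◇A at y, so some z with Ryz has A; z=x, i.e. Ryx.
Conversely, any frame satisfying forall x forall y (Rxy -> Ryx) validates the schema.
Frame condition: forall x forall y (Rxy -> Ryx).

Symmetry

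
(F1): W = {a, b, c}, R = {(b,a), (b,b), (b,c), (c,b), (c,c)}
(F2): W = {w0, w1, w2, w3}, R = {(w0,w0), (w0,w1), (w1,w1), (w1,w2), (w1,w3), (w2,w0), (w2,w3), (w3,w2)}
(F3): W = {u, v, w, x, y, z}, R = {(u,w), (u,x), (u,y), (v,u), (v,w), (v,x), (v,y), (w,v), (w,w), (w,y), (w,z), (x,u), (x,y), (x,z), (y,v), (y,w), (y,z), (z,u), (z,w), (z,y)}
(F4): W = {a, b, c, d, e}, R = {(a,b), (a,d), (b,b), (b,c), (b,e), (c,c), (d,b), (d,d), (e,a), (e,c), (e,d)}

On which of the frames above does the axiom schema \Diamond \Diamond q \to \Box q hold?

none

This is the axiom for a generalized confluence (Geach) condition; its first-order frame correspondent is \forall x \forall y \forall z ((x R^2 y \wedge xRz) \to \exists w (y = w \wedge z = w)).
(F1): fails — bR²a, bRb but a ≠ b.
(F2): fails — w0R²w0, w0Rw1 but w0 ≠ w1.
(F3): fails — uR²u, uRw but u ≠ w.
(F4): fails — aR²b, aRd but b ≠ d.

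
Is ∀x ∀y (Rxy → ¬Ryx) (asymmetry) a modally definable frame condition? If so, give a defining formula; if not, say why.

Any modally definable frame class is closed under surjective bounded morphisms.
The 5-cycle (worlds w0,w1,w2,w3,w4 with w0→w1→w2→w3→w4→w0) is asymmetric. Mapping every world to a single reflexive point • is a surjective bounded morphism, and the reflexive point is not asymmetric (R•• but asymmetry requires ¬R••).
Hence asymmetry is not modally definable.

Not definable by any modal formula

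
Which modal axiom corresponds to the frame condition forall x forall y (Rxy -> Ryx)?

q → □◇q

This is symmetry; the standard corresponding axiom is B: q → □◇q.
Suppose q→□◇q is valid. Take Rxy and set V(q)={x}. Then q at x, so □◇q at x, so ◇q at y, so some z with Ryz has q; z=x, i.e. Ryx.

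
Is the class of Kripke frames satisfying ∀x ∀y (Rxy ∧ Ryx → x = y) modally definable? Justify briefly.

Any modally definable frame class is closed under surjective bounded morphisms.
The 6-cycle (worlds s,t,u,v,w,x with s→t→u→v→w→x→s) is antisymmetric. Sending even-indexed worlds to • and odd-indexed worlds to ∘ is a surjective bounded morphism onto the two-world frame with •↔∘, which is not antisymmetric.
Hence antisymmetry is not modally definable.

Not definable by any modal formula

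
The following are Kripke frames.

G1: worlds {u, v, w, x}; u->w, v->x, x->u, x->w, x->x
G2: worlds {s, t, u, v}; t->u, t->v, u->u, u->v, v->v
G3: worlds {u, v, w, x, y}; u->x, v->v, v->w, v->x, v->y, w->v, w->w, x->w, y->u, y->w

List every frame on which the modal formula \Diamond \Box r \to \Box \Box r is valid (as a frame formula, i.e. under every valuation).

none

Frame correspondent (Sahlqvist): \forall x \forall y \forall z ((xRy \wedge x R^2 z) \to \exists w (yRw \wedge z = w)) — i.e. a generalized confluence (Geach) condition.
G1: fails — xRu, xR²u but no t with uRt and u=t.
G2: fails — tRv, tR²u but no w with vRw and u=w.
G3: fails — vRv, vR²u but no t with vRt and u=t.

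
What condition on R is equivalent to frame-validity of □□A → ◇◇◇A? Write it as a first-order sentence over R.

∀x ∃w (xR²w ∧ xR³w)

This is a Sahlqvist (Geach-type) schema ◇^0□^2A → □^0◇^3A.
First-order correspondent: ∀x ∃w (xR²w ∧ xR³w).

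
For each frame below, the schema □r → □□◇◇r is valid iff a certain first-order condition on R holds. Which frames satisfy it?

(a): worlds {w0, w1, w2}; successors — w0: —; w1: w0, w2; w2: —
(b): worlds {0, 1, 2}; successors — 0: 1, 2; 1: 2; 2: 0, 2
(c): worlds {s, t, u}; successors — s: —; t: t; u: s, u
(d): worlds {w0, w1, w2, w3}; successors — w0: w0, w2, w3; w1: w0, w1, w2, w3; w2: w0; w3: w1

(a), (b)

This is the axiom for a generalized confluence (Geach) condition; its first-order frame correspondent is ∀x ∀z (xR²z → ∃w (xRw ∧ zR²w)).
(a): satisfies the condition.
(b): satisfies the condition.
(c): fails — uR²s but no w with uRw and sR²w.
(d): fails — w3R²w2 but no w with w3Rw and w2R²w.
Valid on: (a), (b).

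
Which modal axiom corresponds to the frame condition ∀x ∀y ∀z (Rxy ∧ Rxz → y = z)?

The condition is partial functionality. The CD schema ◇s → □s defines it.
Suppose ◇s→□s is valid. Take Rxy, Rxz and set V(s)={y}. Then ◇s at x, so □s at x, so s at z, i.e. z=y.

◇s → □s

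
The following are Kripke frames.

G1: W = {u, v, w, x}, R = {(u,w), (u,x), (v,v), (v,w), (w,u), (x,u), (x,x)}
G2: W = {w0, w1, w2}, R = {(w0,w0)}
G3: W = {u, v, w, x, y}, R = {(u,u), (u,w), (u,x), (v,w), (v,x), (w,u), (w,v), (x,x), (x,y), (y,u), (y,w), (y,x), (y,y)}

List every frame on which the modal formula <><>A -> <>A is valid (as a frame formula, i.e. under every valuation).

G2

This is the axiom for a generalized confluence (Geach) condition; its first-order frame correspondent is forall x forall y (x R^2 y -> exists w (y = w & xRw)).
G1: fails — uR²u but no t with u=t and uRt.
G2: ✓.
G3: fails — uR²v but no t with v=t and uRt.
Valid on: G2.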